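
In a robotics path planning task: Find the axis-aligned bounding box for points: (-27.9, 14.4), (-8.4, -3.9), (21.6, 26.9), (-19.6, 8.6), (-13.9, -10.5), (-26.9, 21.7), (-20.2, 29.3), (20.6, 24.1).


x range: [-27.9, 21.6]
y range: [-10.5, 29.3]
Bounding box: (-27.9,-10.5) to (21.6,29.3)

(-27.9,-10.5) to (21.6,29.3)


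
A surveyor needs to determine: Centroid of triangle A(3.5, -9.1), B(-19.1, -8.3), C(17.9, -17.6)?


Centroid = ((x_A+x_B+x_C)/3, (y_A+y_B+y_C)/3)
= ((3.5+(-19.1)+17.9)/3, ((-9.1)+(-8.3)+(-17.6))/3)
= (0.7667, -11.6667)

(0.7667, -11.6667)


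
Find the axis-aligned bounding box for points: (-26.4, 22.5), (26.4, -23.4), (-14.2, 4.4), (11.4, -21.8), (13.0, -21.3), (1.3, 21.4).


x range: [-26.4, 26.4]
y range: [-23.4, 22.5]
Bounding box: (-26.4,-23.4) to (26.4,22.5)

(-26.4,-23.4) to (26.4,22.5)


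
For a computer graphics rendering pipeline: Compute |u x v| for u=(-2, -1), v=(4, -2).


|u x v| = |(-2)*(-2) - (-1)*4|
= |4 - (-4)| = 8

8


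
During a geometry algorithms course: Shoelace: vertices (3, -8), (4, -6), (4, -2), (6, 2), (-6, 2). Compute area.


Shoelace sum: (3*(-6) - 4*(-8)) + (4*(-2) - 4*(-6)) + (4*2 - 6*(-2)) + (6*2 - (-6)*2) + ((-6)*(-8) - 3*2)
= 116
Area = |116|/2 = 58

58


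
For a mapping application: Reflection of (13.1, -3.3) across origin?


Reflection over origin: (x,y) -> (-x,-y)
(13.1, -3.3) -> (-13.1, 3.3)

(-13.1, 3.3)


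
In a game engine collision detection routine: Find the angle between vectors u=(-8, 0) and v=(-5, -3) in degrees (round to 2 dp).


u.v = 40, |u| = sqrt(64) = 8, |v| = sqrt(34) = 5.831
cos(theta) = u.v/(|u||v|) = 40/sqrt(2176) = 0.857493
theta = acos(0.857493) = 30.96 degrees

30.96 degrees


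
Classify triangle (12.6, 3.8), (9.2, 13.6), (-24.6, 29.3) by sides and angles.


Side lengths squared: AB^2=107.6, BC^2=1388.93, CA^2=2034.09
Sorted: [107.6, 1388.93, 2034.09]
By sides: Scalene, By angles: Obtuse

Scalene, Obtuse


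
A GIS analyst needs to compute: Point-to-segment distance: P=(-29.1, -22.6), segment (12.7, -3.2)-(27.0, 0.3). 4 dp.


Project P onto AB: t = 0 (clamped to [0,1])
Closest point on segment: (12.7, -3.2)
Distance: 46.0825

46.0825


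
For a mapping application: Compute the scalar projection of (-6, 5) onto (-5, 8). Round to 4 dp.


u.v = 70, |v| = sqrt(89) = 9.434
Scalar projection = u.v / |v| = 70 / sqrt(89) = 7.42

7.42


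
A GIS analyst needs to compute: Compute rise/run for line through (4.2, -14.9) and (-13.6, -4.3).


slope = (y2-y1)/(x2-x1) = ((-4.3)-(-14.9))/((-13.6)-4.2) = 10.6/(-17.8) = -0.5955

-0.5955


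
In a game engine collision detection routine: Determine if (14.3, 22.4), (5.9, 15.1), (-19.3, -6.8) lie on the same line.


Cross product: (5.9-14.3)*((-6.8)-22.4) - (15.1-22.4)*((-19.3)-14.3)
= 0

Yes, collinear


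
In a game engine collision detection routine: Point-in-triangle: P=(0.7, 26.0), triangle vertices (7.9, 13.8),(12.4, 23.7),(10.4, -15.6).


Cross products: AB x AP = 126.18, BC x BP = -464.41, CA x CP = 181.18
All same sign? no

No, outside


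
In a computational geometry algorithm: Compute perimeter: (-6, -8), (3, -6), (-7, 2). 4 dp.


Sides: (-6, -8)->(3, -6): sqrt(85) = 9.219544, (3, -6)->(-7, 2): sqrt(164) = 12.806248, (-7, 2)->(-6, -8): sqrt(101) = 10.049876
Sum = 32.075668
Perimeter = 32.0757

32.0757


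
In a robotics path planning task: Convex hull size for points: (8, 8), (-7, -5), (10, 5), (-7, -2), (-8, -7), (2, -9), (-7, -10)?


Convex hull vertices (CCW): (-8, -7), (-7, -10), (2, -9), (10, 5), (8, 8), (-7, -2)
Count = 6

6


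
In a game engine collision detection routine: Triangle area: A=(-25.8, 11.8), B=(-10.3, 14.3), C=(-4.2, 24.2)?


Area = |x_A(y_B-y_C) + x_B(y_C-y_A) + x_C(y_A-y_B)|/2
= |255.42 + (-127.72) + 10.5|/2
= 138.2/2 = 69.1

69.1


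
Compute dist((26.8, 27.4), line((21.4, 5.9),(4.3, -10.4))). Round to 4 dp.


|cross product| = 279.63
|line direction| = sqrt(558.1) = 23.6241
Distance = 279.63/sqrt(558.1) = 11.8366

11.8366


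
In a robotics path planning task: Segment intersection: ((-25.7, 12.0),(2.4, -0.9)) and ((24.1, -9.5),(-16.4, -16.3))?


Cross products: d1=-1209.39, d2=-495.86, d3=38.27, d4=-675.26
d1*d2 < 0 and d3*d4 < 0? no

No, they don't intersect


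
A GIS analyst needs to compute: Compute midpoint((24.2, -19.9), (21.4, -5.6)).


M = ((24.2+21.4)/2, ((-19.9)+(-5.6))/2)
= (22.8, -12.75)

(22.8, -12.75)


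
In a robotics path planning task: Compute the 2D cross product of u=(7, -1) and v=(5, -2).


u x v = u_x*v_y - u_y*v_x = 7*(-2) - (-1)*5
= (-14) - (-5) = -9

-9


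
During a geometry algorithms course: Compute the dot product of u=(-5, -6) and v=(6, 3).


u . v = u_x*v_x + u_y*v_y = (-5)*6 + (-6)*3
= (-30) + (-18) = -48

-48


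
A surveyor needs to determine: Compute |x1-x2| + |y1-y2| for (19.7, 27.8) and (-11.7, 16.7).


|19.7-(-11.7)| + |27.8-16.7| = 31.4 + 11.1 = 42.5

42.5


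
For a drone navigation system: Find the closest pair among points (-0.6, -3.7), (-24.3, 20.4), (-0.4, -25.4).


d(P0,P1) = 33.8009, d(P0,P2) = 21.7009, d(P1,P2) = 51.6609
Closest: P0 and P2

Closest pair: (-0.6, -3.7) and (-0.4, -25.4), distance = 21.7009


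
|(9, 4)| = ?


|u| = sqrt(9^2 + 4^2) = sqrt(97) = 9.8489

9.8489


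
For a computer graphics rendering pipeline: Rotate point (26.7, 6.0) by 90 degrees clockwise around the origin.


90° CW: (x,y) -> (y, -x)
(26.7,6) -> (6, -26.7)

(6, -26.7)


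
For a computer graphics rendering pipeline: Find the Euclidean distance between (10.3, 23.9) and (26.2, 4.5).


dx=15.9, dy=-19.4
d^2 = 15.9^2 + (-19.4)^2 = 629.17
d = sqrt(629.17) = 25.0833

25.0833


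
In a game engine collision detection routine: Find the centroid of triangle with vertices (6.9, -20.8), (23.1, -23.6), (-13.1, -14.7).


Centroid = ((x_A+x_B+x_C)/3, (y_A+y_B+y_C)/3)
= ((6.9+23.1+(-13.1))/3, ((-20.8)+(-23.6)+(-14.7))/3)
= (5.6333, -19.7)

(5.6333, -19.7)


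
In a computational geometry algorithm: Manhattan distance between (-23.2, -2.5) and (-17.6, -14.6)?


|(-23.2)-(-17.6)| + |(-2.5)-(-14.6)| = 5.6 + 12.1 = 17.7

17.7


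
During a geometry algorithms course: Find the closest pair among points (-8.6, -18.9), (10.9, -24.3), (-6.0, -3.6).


d(P0,P1) = 20.2339, d(P0,P2) = 15.5193, d(P1,P2) = 26.7226
Closest: P0 and P2

Closest pair: (-8.6, -18.9) and (-6.0, -3.6), distance = 15.5193


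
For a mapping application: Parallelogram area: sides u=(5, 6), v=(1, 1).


|u x v| = |5*1 - 6*1|
= |5 - 6| = 1

1


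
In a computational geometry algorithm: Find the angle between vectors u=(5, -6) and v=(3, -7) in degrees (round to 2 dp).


u.v = 57, |u| = sqrt(61) = 7.8102, |v| = sqrt(58) = 7.6158
cos(theta) = u.v/(|u||v|) = 57/sqrt(3538) = 0.958288
theta = acos(0.958288) = 16.61 degrees

16.61 degrees


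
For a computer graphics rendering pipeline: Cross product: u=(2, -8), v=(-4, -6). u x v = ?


u x v = u_x*v_y - u_y*v_x = 2*(-6) - (-8)*(-4)
= (-12) - 32 = -44

-44


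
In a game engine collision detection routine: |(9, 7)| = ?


|u| = sqrt(9^2 + 7^2) = sqrt(130) = 11.4018

11.4018


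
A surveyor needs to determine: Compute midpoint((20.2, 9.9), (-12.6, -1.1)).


M = ((20.2+(-12.6))/2, (9.9+(-1.1))/2)
= (3.8, 4.4)

(3.8, 4.4)


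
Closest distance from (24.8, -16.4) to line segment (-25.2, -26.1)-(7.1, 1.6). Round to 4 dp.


Project P onto AB: t = 1 (clamped to [0,1])
Closest point on segment: (7.1, 1.6)
Distance: 25.2446

25.2446


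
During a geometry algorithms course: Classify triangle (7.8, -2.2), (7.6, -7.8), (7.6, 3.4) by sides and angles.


Side lengths squared: AB^2=31.4, BC^2=125.44, CA^2=31.4
Sorted: [31.4, 31.4, 125.44]
By sides: Isosceles, By angles: Obtuse

Isosceles, Obtuse


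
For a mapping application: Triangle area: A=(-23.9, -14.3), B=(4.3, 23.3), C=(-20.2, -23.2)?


Area = |x_A(y_B-y_C) + x_B(y_C-y_A) + x_C(y_A-y_B)|/2
= |(-1111.35) + (-38.27) + 759.52|/2
= 390.1/2 = 195.05

195.05


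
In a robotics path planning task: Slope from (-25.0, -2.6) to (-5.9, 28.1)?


slope = (y2-y1)/(x2-x1) = (28.1-(-2.6))/((-5.9)-(-25)) = 30.7/19.1 = 1.6073

1.6073


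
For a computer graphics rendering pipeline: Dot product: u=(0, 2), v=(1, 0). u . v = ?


u . v = u_x*v_x + u_y*v_y = 0*1 + 2*0
= 0 + 0 = 0

0


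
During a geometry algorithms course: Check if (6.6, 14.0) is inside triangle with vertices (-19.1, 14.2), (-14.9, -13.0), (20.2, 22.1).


Cross products: AB x AP = 698.2, BC x BP = 193.05, CA x CP = 210.89
All same sign? yes

Yes, inside


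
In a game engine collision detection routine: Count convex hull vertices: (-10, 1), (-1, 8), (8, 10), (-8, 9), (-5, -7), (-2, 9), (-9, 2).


Convex hull vertices (CCW): (-10, 1), (-5, -7), (8, 10), (-8, 9)
Count = 4

4


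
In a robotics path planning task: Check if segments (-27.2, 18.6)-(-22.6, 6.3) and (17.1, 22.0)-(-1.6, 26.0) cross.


Cross products: d1=240.78, d2=452.39, d3=560.53, d4=348.92
d1*d2 < 0 and d3*d4 < 0? no

No, they don't intersect


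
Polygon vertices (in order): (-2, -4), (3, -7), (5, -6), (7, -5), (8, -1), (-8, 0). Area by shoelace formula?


Shoelace sum: ((-2)*(-7) - 3*(-4)) + (3*(-6) - 5*(-7)) + (5*(-5) - 7*(-6)) + (7*(-1) - 8*(-5)) + (8*0 - (-8)*(-1)) + ((-8)*(-4) - (-2)*0)
= 117
Area = |117|/2 = 58.5

58.5


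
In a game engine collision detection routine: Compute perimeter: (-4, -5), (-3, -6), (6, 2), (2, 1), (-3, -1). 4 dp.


Sides: (-4, -5)->(-3, -6): sqrt(2) = 1.414214, (-3, -6)->(6, 2): sqrt(145) = 12.041595, (6, 2)->(2, 1): sqrt(17) = 4.123106, (2, 1)->(-3, -1): sqrt(29) = 5.385165, (-3, -1)->(-4, -5): sqrt(17) = 4.123106
Sum = 27.087186
Perimeter = 27.0872

27.0872


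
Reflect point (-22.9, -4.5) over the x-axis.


Reflection over x-axis: (x,y) -> (x,-y)
(-22.9, -4.5) -> (-22.9, 4.5)

(-22.9, 4.5)


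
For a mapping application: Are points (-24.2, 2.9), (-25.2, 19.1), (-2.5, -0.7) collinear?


Cross product: ((-25.2)-(-24.2))*((-0.7)-2.9) - (19.1-2.9)*((-2.5)-(-24.2))
= -347.94

No, not collinear


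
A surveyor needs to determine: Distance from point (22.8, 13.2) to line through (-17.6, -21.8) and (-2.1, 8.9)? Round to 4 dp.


|cross product| = 697.78
|line direction| = sqrt(1182.74) = 34.391
Distance = 697.78/sqrt(1182.74) = 20.2896

20.2896


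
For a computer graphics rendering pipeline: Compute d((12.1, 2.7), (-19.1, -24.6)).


dx=-31.2, dy=-27.3
d^2 = (-31.2)^2 + (-27.3)^2 = 1718.73
d = sqrt(1718.73) = 41.4576

41.4576


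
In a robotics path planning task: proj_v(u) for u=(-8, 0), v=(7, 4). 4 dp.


u.v = -56, |v| = sqrt(65) = 8.0623
Scalar projection = u.v / |v| = -56 / sqrt(65) = -6.9459

-6.9459


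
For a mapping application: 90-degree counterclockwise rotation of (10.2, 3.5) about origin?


90° CCW: (x,y) -> (-y, x)
(10.2,3.5) -> (-3.5, 10.2)

(-3.5, 10.2)


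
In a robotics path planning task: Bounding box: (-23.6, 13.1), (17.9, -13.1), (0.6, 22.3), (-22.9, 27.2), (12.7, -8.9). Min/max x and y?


x range: [-23.6, 17.9]
y range: [-13.1, 27.2]
Bounding box: (-23.6,-13.1) to (17.9,27.2)

(-23.6,-13.1) to (17.9,27.2)


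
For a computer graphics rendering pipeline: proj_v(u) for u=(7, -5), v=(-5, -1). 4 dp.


u.v = -30, |v| = sqrt(26) = 5.099
Scalar projection = u.v / |v| = -30 / sqrt(26) = -5.8835

-5.8835


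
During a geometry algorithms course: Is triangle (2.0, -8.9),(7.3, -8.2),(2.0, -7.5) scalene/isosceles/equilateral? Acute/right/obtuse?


Side lengths squared: AB^2=28.58, BC^2=28.58, CA^2=1.96
Sorted: [1.96, 28.58, 28.58]
By sides: Isosceles, By angles: Acute

Isosceles, Acute


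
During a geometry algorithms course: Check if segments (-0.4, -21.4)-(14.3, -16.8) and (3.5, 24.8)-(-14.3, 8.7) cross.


Cross products: d1=759.57, d2=914.36, d3=661.2, d4=506.41
d1*d2 < 0 and d3*d4 < 0? no

No, they don't intersect


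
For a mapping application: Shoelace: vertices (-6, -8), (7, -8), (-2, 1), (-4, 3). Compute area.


Shoelace sum: ((-6)*(-8) - 7*(-8)) + (7*1 - (-2)*(-8)) + ((-2)*3 - (-4)*1) + ((-4)*(-8) - (-6)*3)
= 143
Area = |143|/2 = 71.5

71.5


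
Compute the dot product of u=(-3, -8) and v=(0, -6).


u . v = u_x*v_x + u_y*v_y = (-3)*0 + (-8)*(-6)
= 0 + 48 = 48

48


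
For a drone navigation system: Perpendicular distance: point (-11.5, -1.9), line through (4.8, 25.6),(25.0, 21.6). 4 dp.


|cross product| = 620.7
|line direction| = sqrt(424.04) = 20.5922
Distance = 620.7/sqrt(424.04) = 30.1424

30.1424


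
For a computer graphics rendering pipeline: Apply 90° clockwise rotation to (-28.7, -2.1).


90° CW: (x,y) -> (y, -x)
(-28.7,-2.1) -> (-2.1, 28.7)

(-2.1, 28.7)


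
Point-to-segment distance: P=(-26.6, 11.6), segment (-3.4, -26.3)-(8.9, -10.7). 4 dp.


Project P onto AB: t = 0.7751 (clamped to [0,1])
Closest point on segment: (6.1333, -14.209)
Distance: 41.6842

41.6842


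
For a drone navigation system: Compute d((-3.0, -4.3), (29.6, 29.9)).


dx=32.6, dy=34.2
d^2 = 32.6^2 + 34.2^2 = 2232.4
d = sqrt(2232.4) = 47.2483

47.2483


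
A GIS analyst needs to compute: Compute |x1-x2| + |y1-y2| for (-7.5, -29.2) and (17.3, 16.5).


|(-7.5)-17.3| + |(-29.2)-16.5| = 24.8 + 45.7 = 70.5

70.5


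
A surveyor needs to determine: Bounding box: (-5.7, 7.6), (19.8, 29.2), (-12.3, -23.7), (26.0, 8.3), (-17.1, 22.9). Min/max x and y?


x range: [-17.1, 26]
y range: [-23.7, 29.2]
Bounding box: (-17.1,-23.7) to (26,29.2)

(-17.1,-23.7) to (26,29.2)


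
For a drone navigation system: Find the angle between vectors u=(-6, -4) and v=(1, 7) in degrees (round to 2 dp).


u.v = -34, |u| = sqrt(52) = 7.2111, |v| = sqrt(50) = 7.0711
cos(theta) = u.v/(|u||v|) = -34/sqrt(2600) = -0.666795
theta = acos(-0.666795) = 131.82 degrees

131.82 degrees


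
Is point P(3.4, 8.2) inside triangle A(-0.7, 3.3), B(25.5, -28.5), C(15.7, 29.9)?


Cross products: AB x AP = 258.76, BC x BP = 930.98, CA x CP = 28.7
All same sign? yes

Yes, inside


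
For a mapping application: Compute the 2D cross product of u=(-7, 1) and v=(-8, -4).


u x v = u_x*v_y - u_y*v_x = (-7)*(-4) - 1*(-8)
= 28 - (-8) = 36

36


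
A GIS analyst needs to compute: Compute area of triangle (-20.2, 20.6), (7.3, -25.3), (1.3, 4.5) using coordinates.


Area = |x_A(y_B-y_C) + x_B(y_C-y_A) + x_C(y_A-y_B)|/2
= |601.96 + (-117.53) + 59.67|/2
= 544.1/2 = 272.05

272.05


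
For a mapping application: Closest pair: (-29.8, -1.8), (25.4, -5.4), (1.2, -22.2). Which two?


d(P0,P1) = 55.3173, d(P0,P2) = 37.1101, d(P1,P2) = 29.4598
Closest: P1 and P2

Closest pair: (25.4, -5.4) and (1.2, -22.2), distance = 29.4598


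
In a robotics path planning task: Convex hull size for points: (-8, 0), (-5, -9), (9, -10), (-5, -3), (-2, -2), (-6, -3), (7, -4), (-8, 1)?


Convex hull vertices (CCW): (-8, 0), (-5, -9), (9, -10), (7, -4), (-8, 1)
Count = 5

5


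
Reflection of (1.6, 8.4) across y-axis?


Reflection over y-axis: (x,y) -> (-x,y)
(1.6, 8.4) -> (-1.6, 8.4)

(-1.6, 8.4)


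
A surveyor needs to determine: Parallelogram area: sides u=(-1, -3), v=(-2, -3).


|u x v| = |(-1)*(-3) - (-3)*(-2)|
= |3 - 6| = 3

3


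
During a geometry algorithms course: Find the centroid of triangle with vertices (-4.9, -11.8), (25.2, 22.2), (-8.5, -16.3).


Centroid = ((x_A+x_B+x_C)/3, (y_A+y_B+y_C)/3)
= (((-4.9)+25.2+(-8.5))/3, ((-11.8)+22.2+(-16.3))/3)
= (3.9333, -1.9667)

(3.9333, -1.9667)


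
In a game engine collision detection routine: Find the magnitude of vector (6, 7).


|u| = sqrt(6^2 + 7^2) = sqrt(85) = 9.2195

9.2195


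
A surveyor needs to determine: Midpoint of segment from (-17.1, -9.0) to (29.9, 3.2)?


M = (((-17.1)+29.9)/2, ((-9)+3.2)/2)
= (6.4, -2.9)

(6.4, -2.9)


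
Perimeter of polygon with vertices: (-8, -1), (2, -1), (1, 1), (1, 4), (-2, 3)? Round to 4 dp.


Sides: (-8, -1)->(2, -1): sqrt(100) = 10, (2, -1)->(1, 1): sqrt(5) = 2.236068, (1, 1)->(1, 4): sqrt(9) = 3, (1, 4)->(-2, 3): sqrt(10) = 3.162278, (-2, 3)->(-8, -1): sqrt(52) = 7.211103
Sum = 25.609449
Perimeter = 25.6094

25.6094


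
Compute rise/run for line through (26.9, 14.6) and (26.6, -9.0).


slope = (y2-y1)/(x2-x1) = ((-9)-14.6)/(26.6-26.9) = (-23.6)/(-0.3) = 78.6667

78.6667


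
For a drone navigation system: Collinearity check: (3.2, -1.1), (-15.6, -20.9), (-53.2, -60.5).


Cross product: ((-15.6)-3.2)*((-60.5)-(-1.1)) - ((-20.9)-(-1.1))*((-53.2)-3.2)
= 0

Yes, collinear


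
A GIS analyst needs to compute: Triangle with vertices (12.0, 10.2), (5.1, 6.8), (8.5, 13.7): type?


Side lengths squared: AB^2=59.17, BC^2=59.17, CA^2=24.5
Sorted: [24.5, 59.17, 59.17]
By sides: Isosceles, By angles: Acute

Isosceles, Acute


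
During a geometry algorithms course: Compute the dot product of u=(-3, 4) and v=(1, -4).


u . v = u_x*v_x + u_y*v_y = (-3)*1 + 4*(-4)
= (-3) + (-16) = -19

-19


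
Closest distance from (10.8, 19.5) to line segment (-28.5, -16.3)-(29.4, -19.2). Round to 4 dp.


Project P onto AB: t = 0.6462 (clamped to [0,1])
Closest point on segment: (8.9131, -18.1739)
Distance: 37.7211

37.7211


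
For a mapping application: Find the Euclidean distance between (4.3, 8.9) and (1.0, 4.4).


dx=-3.3, dy=-4.5
d^2 = (-3.3)^2 + (-4.5)^2 = 31.14
d = sqrt(31.14) = 5.5803

5.5803


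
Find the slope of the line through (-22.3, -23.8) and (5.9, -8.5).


slope = (y2-y1)/(x2-x1) = ((-8.5)-(-23.8))/(5.9-(-22.3)) = 15.3/28.2 = 0.5426

0.5426


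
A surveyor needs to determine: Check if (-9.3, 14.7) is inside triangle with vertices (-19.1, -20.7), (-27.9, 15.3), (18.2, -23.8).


Cross products: AB x AP = -664.32, BC x BP = 699.6, CA x CP = -1350.8
All same sign? no

No, outside


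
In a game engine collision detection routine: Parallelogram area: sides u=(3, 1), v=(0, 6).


|u x v| = |3*6 - 1*0|
= |18 - 0| = 18

18


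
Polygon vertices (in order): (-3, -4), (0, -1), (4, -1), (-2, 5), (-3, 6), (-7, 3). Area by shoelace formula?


Shoelace sum: ((-3)*(-1) - 0*(-4)) + (0*(-1) - 4*(-1)) + (4*5 - (-2)*(-1)) + ((-2)*6 - (-3)*5) + ((-3)*3 - (-7)*6) + ((-7)*(-4) - (-3)*3)
= 98
Area = |98|/2 = 49

49


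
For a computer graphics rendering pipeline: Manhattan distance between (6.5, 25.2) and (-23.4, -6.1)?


|6.5-(-23.4)| + |25.2-(-6.1)| = 29.9 + 31.3 = 61.2

61.2


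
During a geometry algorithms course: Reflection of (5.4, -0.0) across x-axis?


Reflection over x-axis: (x,y) -> (x,-y)
(5.4, 0) -> (5.4, 0)

(5.4, 0)


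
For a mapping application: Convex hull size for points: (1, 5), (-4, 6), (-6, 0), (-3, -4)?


Convex hull vertices (CCW): (-6, 0), (-3, -4), (1, 5), (-4, 6)
Count = 4

4


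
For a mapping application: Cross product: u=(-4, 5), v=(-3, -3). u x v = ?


u x v = u_x*v_y - u_y*v_x = (-4)*(-3) - 5*(-3)
= 12 - (-15) = 27

27


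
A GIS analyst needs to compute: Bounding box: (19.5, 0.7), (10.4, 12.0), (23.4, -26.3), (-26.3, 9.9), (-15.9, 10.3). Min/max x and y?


x range: [-26.3, 23.4]
y range: [-26.3, 12]
Bounding box: (-26.3,-26.3) to (23.4,12)

(-26.3,-26.3) to (23.4,12)


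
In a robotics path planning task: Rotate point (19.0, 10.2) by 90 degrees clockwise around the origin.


90° CW: (x,y) -> (y, -x)
(19,10.2) -> (10.2, -19)

(10.2, -19)


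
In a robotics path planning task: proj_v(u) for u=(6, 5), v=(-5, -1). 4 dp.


u.v = -35, |v| = sqrt(26) = 5.099
Scalar projection = u.v / |v| = -35 / sqrt(26) = -6.8641

-6.8641


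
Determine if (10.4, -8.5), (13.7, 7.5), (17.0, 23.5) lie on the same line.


Cross product: (13.7-10.4)*(23.5-(-8.5)) - (7.5-(-8.5))*(17-10.4)
= 0

Yes, collinear


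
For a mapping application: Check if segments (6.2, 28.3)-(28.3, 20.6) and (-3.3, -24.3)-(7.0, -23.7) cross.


Cross products: d1=536.08, d2=443.51, d3=-1235.61, d4=-1143.04
d1*d2 < 0 and d3*d4 < 0? no

No, they don't intersect


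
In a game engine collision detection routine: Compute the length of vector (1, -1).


|u| = sqrt(1^2 + (-1)^2) = sqrt(2) = 1.4142

1.4142


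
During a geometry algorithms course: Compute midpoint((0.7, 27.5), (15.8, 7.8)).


M = ((0.7+15.8)/2, (27.5+7.8)/2)
= (8.25, 17.65)

(8.25, 17.65)


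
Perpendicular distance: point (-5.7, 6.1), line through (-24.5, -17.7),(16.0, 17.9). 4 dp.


|cross product| = 294.62
|line direction| = sqrt(2907.61) = 53.9223
Distance = 294.62/sqrt(2907.61) = 5.4638

5.4638


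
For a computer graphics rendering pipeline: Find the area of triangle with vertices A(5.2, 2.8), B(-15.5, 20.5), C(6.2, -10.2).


Area = |x_A(y_B-y_C) + x_B(y_C-y_A) + x_C(y_A-y_B)|/2
= |159.64 + 201.5 + (-109.74)|/2
= 251.4/2 = 125.7

125.7


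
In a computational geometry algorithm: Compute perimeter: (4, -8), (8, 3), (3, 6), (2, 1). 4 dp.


Sides: (4, -8)->(8, 3): sqrt(137) = 11.7047, (8, 3)->(3, 6): sqrt(34) = 5.830952, (3, 6)->(2, 1): sqrt(26) = 5.09902, (2, 1)->(4, -8): sqrt(85) = 9.219544
Sum = 31.854216
Perimeter = 31.8542

31.8542


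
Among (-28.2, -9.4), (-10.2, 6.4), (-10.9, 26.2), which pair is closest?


d(P0,P1) = 23.9508, d(P0,P2) = 39.5809, d(P1,P2) = 19.8124
Closest: P1 and P2

Closest pair: (-10.2, 6.4) and (-10.9, 26.2), distance = 19.8124


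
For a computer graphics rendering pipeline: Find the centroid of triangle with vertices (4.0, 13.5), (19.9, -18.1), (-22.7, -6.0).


Centroid = ((x_A+x_B+x_C)/3, (y_A+y_B+y_C)/3)
= ((4+19.9+(-22.7))/3, (13.5+(-18.1)+(-6))/3)
= (0.4, -3.5333)

(0.4, -3.5333)


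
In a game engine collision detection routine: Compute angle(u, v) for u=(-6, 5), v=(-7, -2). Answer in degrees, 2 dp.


u.v = 32, |u| = sqrt(61) = 7.8102, |v| = sqrt(53) = 7.2801
cos(theta) = u.v/(|u||v|) = 32/sqrt(3233) = 0.562791
theta = acos(0.562791) = 55.75 degrees

55.75 degrees


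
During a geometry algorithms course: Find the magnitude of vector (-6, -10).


|u| = sqrt((-6)^2 + (-10)^2) = sqrt(136) = 11.6619

11.6619


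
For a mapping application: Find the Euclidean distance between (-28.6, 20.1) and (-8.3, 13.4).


dx=20.3, dy=-6.7
d^2 = 20.3^2 + (-6.7)^2 = 456.98
d = sqrt(456.98) = 21.3771

21.3771


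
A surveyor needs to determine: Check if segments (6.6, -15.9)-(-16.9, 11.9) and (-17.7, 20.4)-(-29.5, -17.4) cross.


Cross products: d1=1346.88, d2=130.54, d3=-177.51, d4=1038.83
d1*d2 < 0 and d3*d4 < 0? no

No, they don't intersect


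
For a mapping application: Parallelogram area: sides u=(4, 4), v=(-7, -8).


|u x v| = |4*(-8) - 4*(-7)|
= |(-32) - (-28)| = 4

4


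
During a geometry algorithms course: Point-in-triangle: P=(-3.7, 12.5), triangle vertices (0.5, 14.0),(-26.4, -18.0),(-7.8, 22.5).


Cross products: AB x AP = -94.05, BC x BP = -352.05, CA x CP = -48.15
All same sign? yes

Yes, inside


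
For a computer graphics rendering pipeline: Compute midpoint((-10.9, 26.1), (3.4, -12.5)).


M = (((-10.9)+3.4)/2, (26.1+(-12.5))/2)
= (-3.75, 6.8)

(-3.75, 6.8)


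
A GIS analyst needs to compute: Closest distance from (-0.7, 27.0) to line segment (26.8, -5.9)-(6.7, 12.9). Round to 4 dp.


Project P onto AB: t = 1 (clamped to [0,1])
Closest point on segment: (6.7, 12.9)
Distance: 15.9239

15.9239


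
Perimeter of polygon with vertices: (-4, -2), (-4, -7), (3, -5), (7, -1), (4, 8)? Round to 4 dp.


Sides: (-4, -2)->(-4, -7): sqrt(25) = 5, (-4, -7)->(3, -5): sqrt(53) = 7.28011, (3, -5)->(7, -1): sqrt(32) = 5.656854, (7, -1)->(4, 8): sqrt(90) = 9.486833, (4, 8)->(-4, -2): sqrt(164) = 12.806248
Sum = 40.230045
Perimeter = 40.23

40.23


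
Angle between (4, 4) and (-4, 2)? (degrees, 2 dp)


u.v = -8, |u| = sqrt(32) = 5.6569, |v| = sqrt(20) = 4.4721
cos(theta) = u.v/(|u||v|) = -8/sqrt(640) = -0.316228
theta = acos(-0.316228) = 108.43 degrees

108.43 degrees


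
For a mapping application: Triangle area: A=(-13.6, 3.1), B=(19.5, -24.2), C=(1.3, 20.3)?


Area = |x_A(y_B-y_C) + x_B(y_C-y_A) + x_C(y_A-y_B)|/2
= |605.2 + 335.4 + 35.49|/2
= 976.09/2 = 488.045

488.045


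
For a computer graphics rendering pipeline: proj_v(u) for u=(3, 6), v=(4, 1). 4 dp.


u.v = 18, |v| = sqrt(17) = 4.1231
Scalar projection = u.v / |v| = 18 / sqrt(17) = 4.3656

4.3656


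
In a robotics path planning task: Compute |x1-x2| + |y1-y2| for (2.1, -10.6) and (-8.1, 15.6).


|2.1-(-8.1)| + |(-10.6)-15.6| = 10.2 + 26.2 = 36.4

36.4


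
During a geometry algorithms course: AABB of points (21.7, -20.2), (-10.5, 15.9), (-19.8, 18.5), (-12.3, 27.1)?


x range: [-19.8, 21.7]
y range: [-20.2, 27.1]
Bounding box: (-19.8,-20.2) to (21.7,27.1)

(-19.8,-20.2) to (21.7,27.1)


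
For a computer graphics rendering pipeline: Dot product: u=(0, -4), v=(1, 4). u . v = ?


u . v = u_x*v_x + u_y*v_y = 0*1 + (-4)*4
= 0 + (-16) = -16

-16


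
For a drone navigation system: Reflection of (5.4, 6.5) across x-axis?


Reflection over x-axis: (x,y) -> (x,-y)
(5.4, 6.5) -> (5.4, -6.5)

(5.4, -6.5)


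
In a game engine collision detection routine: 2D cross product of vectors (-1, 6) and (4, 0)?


u x v = u_x*v_y - u_y*v_x = (-1)*0 - 6*4
= 0 - 24 = -24

-24


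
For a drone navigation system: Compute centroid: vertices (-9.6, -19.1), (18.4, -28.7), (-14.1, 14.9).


Centroid = ((x_A+x_B+x_C)/3, (y_A+y_B+y_C)/3)
= (((-9.6)+18.4+(-14.1))/3, ((-19.1)+(-28.7)+14.9)/3)
= (-1.7667, -10.9667)

(-1.7667, -10.9667)


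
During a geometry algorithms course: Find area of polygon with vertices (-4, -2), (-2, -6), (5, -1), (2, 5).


Shoelace sum: ((-4)*(-6) - (-2)*(-2)) + ((-2)*(-1) - 5*(-6)) + (5*5 - 2*(-1)) + (2*(-2) - (-4)*5)
= 95
Area = |95|/2 = 47.5

47.5


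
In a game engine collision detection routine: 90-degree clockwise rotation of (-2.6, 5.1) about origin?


90° CW: (x,y) -> (y, -x)
(-2.6,5.1) -> (5.1, 2.6)

(5.1, 2.6)


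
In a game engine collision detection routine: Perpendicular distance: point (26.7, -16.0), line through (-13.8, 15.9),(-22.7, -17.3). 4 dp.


|cross product| = 1628.51
|line direction| = sqrt(1181.45) = 34.3722
Distance = 1628.51/sqrt(1181.45) = 47.3787

47.3787


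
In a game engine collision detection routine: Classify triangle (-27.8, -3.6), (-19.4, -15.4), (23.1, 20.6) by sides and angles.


Side lengths squared: AB^2=209.8, BC^2=3102.25, CA^2=3176.45
Sorted: [209.8, 3102.25, 3176.45]
By sides: Scalene, By angles: Acute

Scalene, Acute


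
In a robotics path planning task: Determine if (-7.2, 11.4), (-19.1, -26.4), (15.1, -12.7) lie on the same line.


Cross product: ((-19.1)-(-7.2))*((-12.7)-11.4) - ((-26.4)-11.4)*(15.1-(-7.2))
= 1129.73

No, not collinear


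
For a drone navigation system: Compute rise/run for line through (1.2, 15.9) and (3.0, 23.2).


slope = (y2-y1)/(x2-x1) = (23.2-15.9)/(3-1.2) = 7.3/1.8 = 4.0556

4.0556


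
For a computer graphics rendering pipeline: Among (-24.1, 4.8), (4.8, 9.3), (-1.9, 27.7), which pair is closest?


d(P0,P1) = 29.2482, d(P0,P2) = 31.8944, d(P1,P2) = 19.5819
Closest: P1 and P2

Closest pair: (4.8, 9.3) and (-1.9, 27.7), distance = 19.5819


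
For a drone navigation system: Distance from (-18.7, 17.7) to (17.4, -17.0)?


dx=36.1, dy=-34.7
d^2 = 36.1^2 + (-34.7)^2 = 2507.3
d = sqrt(2507.3) = 50.0729

50.0729


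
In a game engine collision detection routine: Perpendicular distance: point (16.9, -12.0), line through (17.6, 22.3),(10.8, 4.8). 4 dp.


|cross product| = 220.99
|line direction| = sqrt(352.49) = 18.7747
Distance = 220.99/sqrt(352.49) = 11.7706

11.7706


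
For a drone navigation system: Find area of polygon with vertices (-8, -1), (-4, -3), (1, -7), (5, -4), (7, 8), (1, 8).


Shoelace sum: ((-8)*(-3) - (-4)*(-1)) + ((-4)*(-7) - 1*(-3)) + (1*(-4) - 5*(-7)) + (5*8 - 7*(-4)) + (7*8 - 1*8) + (1*(-1) - (-8)*8)
= 261
Area = |261|/2 = 130.5

130.5


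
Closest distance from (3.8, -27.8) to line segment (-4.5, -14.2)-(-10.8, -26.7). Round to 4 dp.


Project P onto AB: t = 0.6007 (clamped to [0,1])
Closest point on segment: (-8.2847, -21.7093)
Distance: 13.5328

13.5328


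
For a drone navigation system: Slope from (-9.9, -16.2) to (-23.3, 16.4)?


slope = (y2-y1)/(x2-x1) = (16.4-(-16.2))/((-23.3)-(-9.9)) = 32.6/(-13.4) = -2.4328

-2.4328


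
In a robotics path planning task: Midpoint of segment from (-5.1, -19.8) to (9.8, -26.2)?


M = (((-5.1)+9.8)/2, ((-19.8)+(-26.2))/2)
= (2.35, -23)

(2.35, -23)


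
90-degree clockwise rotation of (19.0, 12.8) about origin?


90° CW: (x,y) -> (y, -x)
(19,12.8) -> (12.8, -19)

(12.8, -19)


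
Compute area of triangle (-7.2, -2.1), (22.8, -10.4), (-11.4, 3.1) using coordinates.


Area = |x_A(y_B-y_C) + x_B(y_C-y_A) + x_C(y_A-y_B)|/2
= |97.2 + 118.56 + (-94.62)|/2
= 121.14/2 = 60.57

60.57


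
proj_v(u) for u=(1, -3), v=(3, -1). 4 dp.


u.v = 6, |v| = sqrt(10) = 3.1623
Scalar projection = u.v / |v| = 6 / sqrt(10) = 1.8974

1.8974


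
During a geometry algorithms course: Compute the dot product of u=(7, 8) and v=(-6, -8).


u . v = u_x*v_x + u_y*v_y = 7*(-6) + 8*(-8)
= (-42) + (-64) = -106

-106


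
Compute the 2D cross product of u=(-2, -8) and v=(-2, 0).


u x v = u_x*v_y - u_y*v_x = (-2)*0 - (-8)*(-2)
= 0 - 16 = -16

-16


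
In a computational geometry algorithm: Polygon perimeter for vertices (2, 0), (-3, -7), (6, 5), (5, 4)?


Sides: (2, 0)->(-3, -7): sqrt(74) = 8.602325, (-3, -7)->(6, 5): sqrt(225) = 15, (6, 5)->(5, 4): sqrt(2) = 1.414214, (5, 4)->(2, 0): sqrt(25) = 5
Sum = 30.016539
Perimeter = 30.0165

30.0165


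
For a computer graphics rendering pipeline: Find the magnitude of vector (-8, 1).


|u| = sqrt((-8)^2 + 1^2) = sqrt(65) = 8.0623

8.0623


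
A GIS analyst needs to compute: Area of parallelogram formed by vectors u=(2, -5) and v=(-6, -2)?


|u x v| = |2*(-2) - (-5)*(-6)|
= |(-4) - 30| = 34

34


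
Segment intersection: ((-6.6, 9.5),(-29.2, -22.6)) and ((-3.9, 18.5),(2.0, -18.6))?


Cross products: d1=-153.27, d2=-1181.12, d3=-116.73, d4=911.12
d1*d2 < 0 and d3*d4 < 0? no

No, they don't intersect


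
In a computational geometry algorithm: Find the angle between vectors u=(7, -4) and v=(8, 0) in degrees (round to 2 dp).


u.v = 56, |u| = sqrt(65) = 8.0623, |v| = sqrt(64) = 8
cos(theta) = u.v/(|u||v|) = 56/sqrt(4160) = 0.868243
theta = acos(0.868243) = 29.74 degrees

29.74 degrees


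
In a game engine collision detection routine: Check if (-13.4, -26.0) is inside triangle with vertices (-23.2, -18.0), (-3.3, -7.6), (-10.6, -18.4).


Cross products: AB x AP = -261.12, BC x BP = 25.24, CA x CP = 96.88
All same sign? no

No, outside


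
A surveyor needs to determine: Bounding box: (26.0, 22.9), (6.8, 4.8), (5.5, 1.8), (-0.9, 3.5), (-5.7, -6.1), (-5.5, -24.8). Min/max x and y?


x range: [-5.7, 26]
y range: [-24.8, 22.9]
Bounding box: (-5.7,-24.8) to (26,22.9)

(-5.7,-24.8) to (26,22.9)


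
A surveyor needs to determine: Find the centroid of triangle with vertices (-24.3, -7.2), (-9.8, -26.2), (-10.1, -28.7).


Centroid = ((x_A+x_B+x_C)/3, (y_A+y_B+y_C)/3)
= (((-24.3)+(-9.8)+(-10.1))/3, ((-7.2)+(-26.2)+(-28.7))/3)
= (-14.7333, -20.7)

(-14.7333, -20.7)


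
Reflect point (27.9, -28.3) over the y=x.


Reflection over y=x: (x,y) -> (y,x)
(27.9, -28.3) -> (-28.3, 27.9)

(-28.3, 27.9)


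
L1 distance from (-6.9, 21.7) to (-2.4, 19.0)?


|(-6.9)-(-2.4)| + |21.7-19| = 4.5 + 2.7 = 7.2

7.2


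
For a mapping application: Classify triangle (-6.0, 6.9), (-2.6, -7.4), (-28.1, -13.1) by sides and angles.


Side lengths squared: AB^2=216.05, BC^2=682.74, CA^2=888.41
Sorted: [216.05, 682.74, 888.41]
By sides: Scalene, By angles: Acute

Scalene, Acute


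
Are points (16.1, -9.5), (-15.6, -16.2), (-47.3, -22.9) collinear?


Cross product: ((-15.6)-16.1)*((-22.9)-(-9.5)) - ((-16.2)-(-9.5))*((-47.3)-16.1)
= 0

Yes, collinear


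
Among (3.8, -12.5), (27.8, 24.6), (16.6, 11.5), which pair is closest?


d(P0,P1) = 44.1861, d(P0,P2) = 27.2, d(P1,P2) = 17.2351
Closest: P1 and P2

Closest pair: (27.8, 24.6) and (16.6, 11.5), distance = 17.2351


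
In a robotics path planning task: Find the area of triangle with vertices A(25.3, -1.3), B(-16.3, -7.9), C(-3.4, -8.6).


Area = |x_A(y_B-y_C) + x_B(y_C-y_A) + x_C(y_A-y_B)|/2
= |17.71 + 118.99 + (-22.44)|/2
= 114.26/2 = 57.13

57.13


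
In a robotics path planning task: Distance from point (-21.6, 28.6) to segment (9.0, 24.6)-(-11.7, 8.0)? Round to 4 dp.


Project P onto AB: t = 0.8054 (clamped to [0,1])
Closest point on segment: (-7.6711, 11.2309)
Distance: 22.2643

22.2643


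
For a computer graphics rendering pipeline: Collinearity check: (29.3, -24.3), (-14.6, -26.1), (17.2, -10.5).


Cross product: ((-14.6)-29.3)*((-10.5)-(-24.3)) - ((-26.1)-(-24.3))*(17.2-29.3)
= -627.6

No, not collinear


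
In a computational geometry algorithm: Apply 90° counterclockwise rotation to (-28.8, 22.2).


90° CCW: (x,y) -> (-y, x)
(-28.8,22.2) -> (-22.2, -28.8)

(-22.2, -28.8)


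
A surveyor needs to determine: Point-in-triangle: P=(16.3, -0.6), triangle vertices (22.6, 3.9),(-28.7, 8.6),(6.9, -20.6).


Cross products: AB x AP = 260.46, BC x BP = 986.48, CA x CP = 83.7
All same sign? yes

Yes, inside


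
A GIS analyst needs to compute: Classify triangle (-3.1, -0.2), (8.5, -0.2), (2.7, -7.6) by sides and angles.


Side lengths squared: AB^2=134.56, BC^2=88.4, CA^2=88.4
Sorted: [88.4, 88.4, 134.56]
By sides: Isosceles, By angles: Acute

Isosceles, Acute


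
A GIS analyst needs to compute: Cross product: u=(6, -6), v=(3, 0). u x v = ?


u x v = u_x*v_y - u_y*v_x = 6*0 - (-6)*3
= 0 - (-18) = 18

18


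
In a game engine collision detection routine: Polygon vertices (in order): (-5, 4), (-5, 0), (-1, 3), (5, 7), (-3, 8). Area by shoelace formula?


Shoelace sum: ((-5)*0 - (-5)*4) + ((-5)*3 - (-1)*0) + ((-1)*7 - 5*3) + (5*8 - (-3)*7) + ((-3)*4 - (-5)*8)
= 72
Area = |72|/2 = 36

36


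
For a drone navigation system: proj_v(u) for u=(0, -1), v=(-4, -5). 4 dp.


u.v = 5, |v| = sqrt(41) = 6.4031
Scalar projection = u.v / |v| = 5 / sqrt(41) = 0.7809

0.7809


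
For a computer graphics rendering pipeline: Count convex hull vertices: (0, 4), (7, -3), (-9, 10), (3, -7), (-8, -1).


Convex hull vertices (CCW): (-9, 10), (-8, -1), (3, -7), (7, -3), (0, 4)
Count = 5

5


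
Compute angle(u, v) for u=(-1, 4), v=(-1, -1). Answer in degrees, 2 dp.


u.v = -3, |u| = sqrt(17) = 4.1231, |v| = sqrt(2) = 1.4142
cos(theta) = u.v/(|u||v|) = -3/sqrt(34) = -0.514496
theta = acos(-0.514496) = 120.96 degrees

120.96 degrees


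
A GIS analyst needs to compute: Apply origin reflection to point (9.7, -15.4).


Reflection over origin: (x,y) -> (-x,-y)
(9.7, -15.4) -> (-9.7, 15.4)

(-9.7, 15.4)


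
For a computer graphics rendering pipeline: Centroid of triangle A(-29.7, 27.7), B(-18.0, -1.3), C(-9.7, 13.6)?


Centroid = ((x_A+x_B+x_C)/3, (y_A+y_B+y_C)/3)
= (((-29.7)+(-18)+(-9.7))/3, (27.7+(-1.3)+13.6)/3)
= (-19.1333, 13.3333)

(-19.1333, 13.3333)


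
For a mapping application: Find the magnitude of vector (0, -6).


|u| = sqrt(0^2 + (-6)^2) = sqrt(36) = 6

6


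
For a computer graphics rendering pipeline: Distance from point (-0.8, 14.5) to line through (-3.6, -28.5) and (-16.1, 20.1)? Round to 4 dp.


|cross product| = 673.58
|line direction| = sqrt(2518.21) = 50.1818
Distance = 673.58/sqrt(2518.21) = 13.4228

13.4228


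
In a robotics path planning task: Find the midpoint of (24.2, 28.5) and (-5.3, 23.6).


M = ((24.2+(-5.3))/2, (28.5+23.6)/2)
= (9.45, 26.05)

(9.45, 26.05)


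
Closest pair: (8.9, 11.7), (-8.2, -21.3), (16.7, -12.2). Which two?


d(P0,P1) = 37.1673, d(P0,P2) = 25.1406, d(P1,P2) = 26.5108
Closest: P0 and P2

Closest pair: (8.9, 11.7) and (16.7, -12.2), distance = 25.1406


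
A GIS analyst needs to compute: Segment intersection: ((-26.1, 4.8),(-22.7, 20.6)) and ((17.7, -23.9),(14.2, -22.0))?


Cross products: d1=-17.23, d2=-78.99, d3=-789.62, d4=-727.86
d1*d2 < 0 and d3*d4 < 0? no

No, they don't intersect


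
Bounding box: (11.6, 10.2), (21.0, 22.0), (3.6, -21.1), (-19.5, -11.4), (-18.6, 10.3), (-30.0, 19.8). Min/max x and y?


x range: [-30, 21]
y range: [-21.1, 22]
Bounding box: (-30,-21.1) to (21,22)

(-30,-21.1) to (21,22)


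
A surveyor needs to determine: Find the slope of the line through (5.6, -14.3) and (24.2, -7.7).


slope = (y2-y1)/(x2-x1) = ((-7.7)-(-14.3))/(24.2-5.6) = 6.6/18.6 = 0.3548

0.3548


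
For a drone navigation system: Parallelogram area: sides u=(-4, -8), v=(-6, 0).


|u x v| = |(-4)*0 - (-8)*(-6)|
= |0 - 48| = 48

48


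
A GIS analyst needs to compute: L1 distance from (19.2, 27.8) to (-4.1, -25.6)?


|19.2-(-4.1)| + |27.8-(-25.6)| = 23.3 + 53.4 = 76.7

76.7


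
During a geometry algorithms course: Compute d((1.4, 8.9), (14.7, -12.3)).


dx=13.3, dy=-21.2
d^2 = 13.3^2 + (-21.2)^2 = 626.33
d = sqrt(626.33) = 25.0266

25.0266


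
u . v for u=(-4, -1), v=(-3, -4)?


u . v = u_x*v_x + u_y*v_y = (-4)*(-3) + (-1)*(-4)
= 12 + 4 = 16

16


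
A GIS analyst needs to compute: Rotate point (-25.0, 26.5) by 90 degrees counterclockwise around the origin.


90° CCW: (x,y) -> (-y, x)
(-25,26.5) -> (-26.5, -25)

(-26.5, -25)


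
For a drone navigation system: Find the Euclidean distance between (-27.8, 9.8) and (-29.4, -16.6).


dx=-1.6, dy=-26.4
d^2 = (-1.6)^2 + (-26.4)^2 = 699.52
d = sqrt(699.52) = 26.4484

26.4484


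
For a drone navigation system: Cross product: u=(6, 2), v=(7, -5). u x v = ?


u x v = u_x*v_y - u_y*v_x = 6*(-5) - 2*7
= (-30) - 14 = -44

-44


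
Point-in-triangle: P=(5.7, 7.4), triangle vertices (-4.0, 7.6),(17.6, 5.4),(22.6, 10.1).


Cross products: AB x AP = 17.02, BC x BP = 65.93, CA x CP = 29.57
All same sign? yes

Yes, inside


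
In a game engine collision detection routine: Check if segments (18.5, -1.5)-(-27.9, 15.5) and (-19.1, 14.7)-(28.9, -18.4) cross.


Cross products: d1=466.96, d2=-252.88, d3=-112.48, d4=607.36
d1*d2 < 0 and d3*d4 < 0? yes

Yes, they intersect


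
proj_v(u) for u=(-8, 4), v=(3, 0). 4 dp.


u.v = -24, |v| = sqrt(9) = 3
Scalar projection = u.v / |v| = -24 / sqrt(9) = -8

-8


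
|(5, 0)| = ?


|u| = sqrt(5^2 + 0^2) = sqrt(25) = 5

5


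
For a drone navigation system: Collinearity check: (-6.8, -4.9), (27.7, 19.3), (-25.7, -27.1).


Cross product: (27.7-(-6.8))*((-27.1)-(-4.9)) - (19.3-(-4.9))*((-25.7)-(-6.8))
= -308.52

No, not collinear


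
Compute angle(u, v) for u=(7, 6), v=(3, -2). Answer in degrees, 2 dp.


u.v = 9, |u| = sqrt(85) = 9.2195, |v| = sqrt(13) = 3.6056
cos(theta) = u.v/(|u||v|) = 9/sqrt(1105) = 0.270746
theta = acos(0.270746) = 74.29 degrees

74.29 degrees


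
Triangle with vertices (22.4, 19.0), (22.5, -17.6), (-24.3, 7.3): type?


Side lengths squared: AB^2=1339.57, BC^2=2810.25, CA^2=2317.78
Sorted: [1339.57, 2317.78, 2810.25]
By sides: Scalene, By angles: Acute

Scalene, Acute


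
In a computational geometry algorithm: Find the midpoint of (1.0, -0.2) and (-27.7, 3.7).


M = ((1+(-27.7))/2, ((-0.2)+3.7)/2)
= (-13.35, 1.75)

(-13.35, 1.75)


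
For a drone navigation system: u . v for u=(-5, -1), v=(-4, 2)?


u . v = u_x*v_x + u_y*v_y = (-5)*(-4) + (-1)*2
= 20 + (-2) = 18

18


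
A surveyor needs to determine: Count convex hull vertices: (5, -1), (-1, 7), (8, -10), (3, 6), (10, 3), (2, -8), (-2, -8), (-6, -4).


Convex hull vertices (CCW): (-6, -4), (-2, -8), (8, -10), (10, 3), (3, 6), (-1, 7)
Count = 6

6


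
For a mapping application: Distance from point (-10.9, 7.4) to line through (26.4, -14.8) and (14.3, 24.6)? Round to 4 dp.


|cross product| = 1201
|line direction| = sqrt(1698.77) = 41.2161
Distance = 1201/sqrt(1698.77) = 29.1391

29.1391
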